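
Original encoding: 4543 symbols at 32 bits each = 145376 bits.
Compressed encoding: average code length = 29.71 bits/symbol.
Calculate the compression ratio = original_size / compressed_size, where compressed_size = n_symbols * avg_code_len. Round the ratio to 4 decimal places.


original_size = n_symbols * orig_bits = 4543 * 32 = 145376 bits
compressed_size = n_symbols * avg_code_len = 4543 * 29.71 = 134972.53 bits
ratio = original_size / compressed_size = 145376 / 134972.53 = 1.0771

Compression ratio = 1.0771


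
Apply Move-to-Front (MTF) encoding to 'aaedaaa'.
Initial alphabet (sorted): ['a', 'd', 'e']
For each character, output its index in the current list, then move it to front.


MTF encoding:
'a': index 0 in ['a', 'd', 'e'] -> ['a', 'd', 'e']
'a': index 0 in ['a', 'd', 'e'] -> ['a', 'd', 'e']
'e': index 2 in ['a', 'd', 'e'] -> ['e', 'a', 'd']
'd': index 2 in ['e', 'a', 'd'] -> ['d', 'e', 'a']
'a': index 2 in ['d', 'e', 'a'] -> ['a', 'd', 'e']
'a': index 0 in ['a', 'd', 'e'] -> ['a', 'd', 'e']
'a': index 0 in ['a', 'd', 'e'] -> ['a', 'd', 'e']


Output: [0, 0, 2, 2, 2, 0, 0]


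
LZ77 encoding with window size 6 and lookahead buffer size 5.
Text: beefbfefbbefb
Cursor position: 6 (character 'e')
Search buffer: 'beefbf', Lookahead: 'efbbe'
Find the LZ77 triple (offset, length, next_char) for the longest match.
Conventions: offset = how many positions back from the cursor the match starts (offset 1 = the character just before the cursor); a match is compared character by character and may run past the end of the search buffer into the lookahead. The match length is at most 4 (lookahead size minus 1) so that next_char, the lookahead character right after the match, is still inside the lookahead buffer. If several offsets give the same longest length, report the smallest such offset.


Try each offset into the search buffer:
  offset=1 (pos 5, char 'f'): match length 0
  offset=2 (pos 4, char 'b'): match length 0
  offset=3 (pos 3, char 'f'): match length 0
  offset=4 (pos 2, char 'e'): match length 3
  offset=5 (pos 1, char 'e'): match length 1
  offset=6 (pos 0, char 'b'): match length 0
Longest match has length 3 at offset 4.
next_char = character at position 6 + 3 = 9 -> 'b'

Best match: offset=4, length=3 (matching 'efb' starting at position 2)
LZ77 triple: (4, 3, 'b')


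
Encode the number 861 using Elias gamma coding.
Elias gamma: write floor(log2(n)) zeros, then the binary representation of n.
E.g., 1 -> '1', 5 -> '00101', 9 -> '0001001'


num_bits = floor(log2(861)) + 1 = 10
leading_zeros = num_bits - 1 = 9
binary(861) = 1101011101

Elias gamma(861) = '000000000' + '1101011101' = 0000000001101011101 (19 bits)


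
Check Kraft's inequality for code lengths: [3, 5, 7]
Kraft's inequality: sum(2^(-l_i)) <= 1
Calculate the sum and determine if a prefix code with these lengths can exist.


Sum = 2^(-3) + 2^(-5) + 2^(-7)
    = 0.125 + 0.03125 + 0.0078125
    = 21/128 = 0.1640625
Since 0.1640625 <= 1, Kraft's inequality IS satisfied.
A prefix code with these lengths CAN exist.

Kraft sum = 0.1640625. Satisfied.


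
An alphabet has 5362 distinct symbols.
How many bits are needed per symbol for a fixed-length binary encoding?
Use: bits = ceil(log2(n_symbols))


log2(5362) = 12.3886
Bracket: 2^12 = 4096 < 5362 <= 2^13 = 8192
So ceil(log2(5362)) = 13

bits = ceil(log2(5362)) = ceil(12.3886) = 13 bits


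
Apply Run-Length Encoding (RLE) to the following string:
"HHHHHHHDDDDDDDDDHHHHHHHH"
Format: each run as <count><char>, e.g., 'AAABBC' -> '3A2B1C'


Scanning runs left to right:
  i=0: run of 'H' x 7 -> '7H'
  i=7: run of 'D' x 9 -> '9D'
  i=16: run of 'H' x 8 -> '8H'

RLE = 7H9D8H


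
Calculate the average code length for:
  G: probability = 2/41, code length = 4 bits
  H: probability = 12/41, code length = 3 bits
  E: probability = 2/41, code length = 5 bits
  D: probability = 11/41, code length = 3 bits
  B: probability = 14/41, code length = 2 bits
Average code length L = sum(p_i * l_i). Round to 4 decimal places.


Weighted contributions p_i * l_i:
  G: (2/41) * 4 = 8/41
  H: (12/41) * 3 = 36/41
  E: (2/41) * 5 = 10/41
  D: (11/41) * 3 = 33/41
  B: (14/41) * 2 = 28/41
Sum = (8 + 36 + 10 + 33 + 28)/41 = 115/41

L = 115/41 = 2.8049 bits/symbol


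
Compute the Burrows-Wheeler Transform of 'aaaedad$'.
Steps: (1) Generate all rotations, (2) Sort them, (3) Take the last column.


Rotations (sorted):
  0: $aaaedad -> last char: d
  1: aaaedad$ -> last char: $
  2: aaedad$a -> last char: a
  3: ad$aaaed -> last char: d
  4: aedad$aa -> last char: a
  5: d$aaaeda -> last char: a
  6: dad$aaae -> last char: e
  7: edad$aaa -> last char: a


BWT = d$adaaea


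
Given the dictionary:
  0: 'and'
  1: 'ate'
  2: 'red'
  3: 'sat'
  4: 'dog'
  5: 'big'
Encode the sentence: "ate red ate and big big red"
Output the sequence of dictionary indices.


Look up each word in the dictionary:
  'ate' -> 1
  'red' -> 2
  'ate' -> 1
  'and' -> 0
  'big' -> 5
  'big' -> 5
  'red' -> 2

Encoded: [1, 2, 1, 0, 5, 5, 2]


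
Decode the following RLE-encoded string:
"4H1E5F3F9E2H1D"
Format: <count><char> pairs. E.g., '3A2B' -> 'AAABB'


Expanding each <count><char> pair:
  4H -> 'HHHH'
  1E -> 'E'
  5F -> 'FFFFF'
  3F -> 'FFF'
  9E -> 'EEEEEEEEE'
  2H -> 'HH'
  1D -> 'D'

Decoded = HHHHEFFFFFFFFEEEEEEEEEHHD


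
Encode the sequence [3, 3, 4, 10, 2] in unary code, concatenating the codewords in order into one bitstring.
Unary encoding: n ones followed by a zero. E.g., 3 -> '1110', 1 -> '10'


Encode each number as n ones followed by a terminating 0:
  3 -> 1110 (4 bits)
  3 -> 1110 (4 bits)
  4 -> 11110 (5 bits)
  10 -> 11111111110 (11 bits)
  2 -> 110 (3 bits)
Total length = 4 + 4 + 5 + 11 + 3 = 27 bits.

Unary([3, 3, 4, 10, 2]) = 111011101111011111111110110 (27 bits)


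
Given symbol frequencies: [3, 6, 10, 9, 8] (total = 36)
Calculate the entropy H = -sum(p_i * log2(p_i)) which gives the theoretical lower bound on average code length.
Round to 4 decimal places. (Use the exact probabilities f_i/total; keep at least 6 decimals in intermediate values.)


Per-symbol terms -p_i * log2(p_i) with p_i = f_i/36:
  p = 3/36 = 0.083333: log2(p) = -3.584963, -p*log2(p) = 0.298747
  p = 6/36 = 0.166667: log2(p) = -2.584963, -p*log2(p) = 0.430827
  p = 10/36 = 0.277778: log2(p) = -1.847997, -p*log2(p) = 0.513332
  p = 9/36 = 0.250000: log2(p) = -2.000000, -p*log2(p) = 0.500000
  p = 8/36 = 0.222222: log2(p) = -2.169925, -p*log2(p) = 0.482206
H = 0.298747 + 0.430827 + 0.513332 + 0.500000 + 0.482206 = 2.225112

H = 2.2251 bits/symbol


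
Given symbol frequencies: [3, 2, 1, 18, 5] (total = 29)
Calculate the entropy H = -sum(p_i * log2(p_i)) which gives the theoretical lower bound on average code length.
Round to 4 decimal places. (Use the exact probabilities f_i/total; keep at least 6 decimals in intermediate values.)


Per-symbol terms -p_i * log2(p_i) with p_i = f_i/29:
  p = 3/29 = 0.103448: log2(p) = -3.273018, -p*log2(p) = 0.338588
  p = 2/29 = 0.068966: log2(p) = -3.857981, -p*log2(p) = 0.266068
  p = 1/29 = 0.034483: log2(p) = -4.857981, -p*log2(p) = 0.167517
  p = 18/29 = 0.620690: log2(p) = -0.688056, -p*log2(p) = 0.427069
  p = 5/29 = 0.172414: log2(p) = -2.536053, -p*log2(p) = 0.437251
H = 0.338588 + 0.266068 + 0.167517 + 0.427069 + 0.437251 = 1.636493

H = 1.6365 bits/symbol


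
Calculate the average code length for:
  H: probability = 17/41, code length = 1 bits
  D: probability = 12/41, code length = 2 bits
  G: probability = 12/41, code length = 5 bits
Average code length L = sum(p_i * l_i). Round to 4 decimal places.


Weighted contributions p_i * l_i:
  H: (17/41) * 1 = 17/41
  D: (12/41) * 2 = 24/41
  G: (12/41) * 5 = 60/41
Sum = (17 + 24 + 60)/41 = 101/41

L = 101/41 = 2.4634 bits/symbol


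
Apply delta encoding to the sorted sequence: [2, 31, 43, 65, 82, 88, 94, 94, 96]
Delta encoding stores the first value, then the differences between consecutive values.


First value: 2
Deltas:
  31 - 2 = 29
  43 - 31 = 12
  65 - 43 = 22
  82 - 65 = 17
  88 - 82 = 6
  94 - 88 = 6
  94 - 94 = 0
  96 - 94 = 2


Delta encoded: [2, 29, 12, 22, 17, 6, 6, 0, 2]


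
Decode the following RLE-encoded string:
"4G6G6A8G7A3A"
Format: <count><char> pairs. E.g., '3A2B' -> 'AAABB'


Expanding each <count><char> pair:
  4G -> 'GGGG'
  6G -> 'GGGGGG'
  6A -> 'AAAAAA'
  8G -> 'GGGGGGGG'
  7A -> 'AAAAAAA'
  3A -> 'AAA'

Decoded = GGGGGGGGGGAAAAAAGGGGGGGGAAAAAAAAAA


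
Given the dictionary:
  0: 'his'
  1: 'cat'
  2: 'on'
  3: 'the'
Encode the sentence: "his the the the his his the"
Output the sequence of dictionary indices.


Look up each word in the dictionary:
  'his' -> 0
  'the' -> 3
  'the' -> 3
  'the' -> 3
  'his' -> 0
  'his' -> 0
  'the' -> 3

Encoded: [0, 3, 3, 3, 0, 0, 3]


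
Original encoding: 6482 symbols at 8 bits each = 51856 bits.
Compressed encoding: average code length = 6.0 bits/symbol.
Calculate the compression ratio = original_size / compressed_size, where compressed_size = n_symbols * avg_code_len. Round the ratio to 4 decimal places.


original_size = n_symbols * orig_bits = 6482 * 8 = 51856 bits
compressed_size = n_symbols * avg_code_len = 6482 * 6.0 = 38892.0 bits
ratio = original_size / compressed_size = 51856 / 38892.0 = 1.3333

Compression ratio = 1.3333


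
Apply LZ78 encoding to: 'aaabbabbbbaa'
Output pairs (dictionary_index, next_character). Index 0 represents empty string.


LZ78 encoding steps:
Dictionary: {0: ''}
Step 1: w='' (idx 0), next='a' -> output (0, 'a'), add 'a' as idx 1
Step 2: w='a' (idx 1), next='a' -> output (1, 'a'), add 'aa' as idx 2
Step 3: w='' (idx 0), next='b' -> output (0, 'b'), add 'b' as idx 3
Step 4: w='b' (idx 3), next='a' -> output (3, 'a'), add 'ba' as idx 4
Step 5: w='b' (idx 3), next='b' -> output (3, 'b'), add 'bb' as idx 5
Step 6: w='bb' (idx 5), next='a' -> output (5, 'a'), add 'bba' as idx 6
Step 7: w='a' (idx 1), end of input -> output (1, '')


Encoded: [(0, 'a'), (1, 'a'), (0, 'b'), (3, 'a'), (3, 'b'), (5, 'a'), (1, '')]


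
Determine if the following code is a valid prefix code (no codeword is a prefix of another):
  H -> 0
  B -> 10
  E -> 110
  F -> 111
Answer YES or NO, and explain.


Checking each pair (does one codeword prefix another?):
  H='0' vs B='10': no prefix
  H='0' vs E='110': no prefix
  H='0' vs F='111': no prefix
  B='10' vs H='0': no prefix
  B='10' vs E='110': no prefix
  B='10' vs F='111': no prefix
  E='110' vs H='0': no prefix
  E='110' vs B='10': no prefix
  E='110' vs F='111': no prefix
  F='111' vs H='0': no prefix
  F='111' vs B='10': no prefix
  F='111' vs E='110': no prefix
No violation found over all pairs.

YES -- this is a valid prefix code. No codeword is a prefix of any other codeword.


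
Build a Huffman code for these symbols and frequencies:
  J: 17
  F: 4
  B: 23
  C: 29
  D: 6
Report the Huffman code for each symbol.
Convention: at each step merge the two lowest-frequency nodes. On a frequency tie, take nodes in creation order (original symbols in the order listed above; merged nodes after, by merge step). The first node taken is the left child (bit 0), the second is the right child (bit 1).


Huffman tree construction:
Step 1: Merge F(4) + D(6) = 10
Step 2: Merge (F+D)(10) + J(17) = 27
Step 3: Merge B(23) + ((F+D)+J)(27) = 50
Step 4: Merge C(29) + (B+((F+D)+J))(50) = 79
Read each symbol's code off the tree from the root (left child = 0, right child = 1).

Codes:
  J: 111 (length 3)
  F: 1100 (length 4)
  B: 10 (length 2)
  C: 0 (length 1)
  D: 1101 (length 4)
Average code length: 166/79 = 2.1013 bits/symbol


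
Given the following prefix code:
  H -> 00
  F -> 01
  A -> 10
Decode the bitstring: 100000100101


Decoding step by step:
Bits 10 -> A
Bits 00 -> H
Bits 00 -> H
Bits 10 -> A
Bits 01 -> F
Bits 01 -> F


Decoded message: AHHAFF


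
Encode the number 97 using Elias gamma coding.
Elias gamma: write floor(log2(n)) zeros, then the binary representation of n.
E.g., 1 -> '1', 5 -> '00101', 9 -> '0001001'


num_bits = floor(log2(97)) + 1 = 7
leading_zeros = num_bits - 1 = 6
binary(97) = 1100001

Elias gamma(97) = '000000' + '1100001' = 0000001100001 (13 bits)


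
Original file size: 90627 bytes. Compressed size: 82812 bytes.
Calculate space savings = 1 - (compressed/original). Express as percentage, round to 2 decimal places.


ratio = compressed/original = 82812/90627 = 0.913767
savings = 1 - ratio = 1 - 0.913767 = 0.086233
as a percentage: 0.086233 * 100 = 8.62%

Space savings = 1 - 82812/90627 = 8.62%


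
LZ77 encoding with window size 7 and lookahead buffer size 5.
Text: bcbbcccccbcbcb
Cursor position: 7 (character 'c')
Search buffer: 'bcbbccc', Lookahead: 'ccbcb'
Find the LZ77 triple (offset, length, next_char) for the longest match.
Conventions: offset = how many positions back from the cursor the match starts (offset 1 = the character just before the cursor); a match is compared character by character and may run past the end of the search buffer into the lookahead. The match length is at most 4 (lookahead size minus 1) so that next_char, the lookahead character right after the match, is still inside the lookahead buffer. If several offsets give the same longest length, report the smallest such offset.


Try each offset into the search buffer:
  offset=1 (pos 6, char 'c'): match length 2
  offset=2 (pos 5, char 'c'): match length 2
  offset=3 (pos 4, char 'c'): match length 2
  offset=4 (pos 3, char 'b'): match length 0
  offset=5 (pos 2, char 'b'): match length 0
  offset=6 (pos 1, char 'c'): match length 1
  offset=7 (pos 0, char 'b'): match length 0
Longest match has length 2, found at offsets 1, 2, 3; take the smallest, offset 1.
next_char = character at position 7 + 2 = 9 -> 'b'

Best match: offset=1, length=2 (matching 'cc' starting at position 6)
LZ77 triple: (1, 2, 'b')


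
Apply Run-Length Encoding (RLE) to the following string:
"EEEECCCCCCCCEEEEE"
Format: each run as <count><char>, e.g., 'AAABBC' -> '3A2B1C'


Scanning runs left to right:
  i=0: run of 'E' x 4 -> '4E'
  i=4: run of 'C' x 8 -> '8C'
  i=12: run of 'E' x 5 -> '5E'

RLE = 4E8C5E


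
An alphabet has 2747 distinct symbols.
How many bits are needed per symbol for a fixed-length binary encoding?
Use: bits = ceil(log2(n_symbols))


log2(2747) = 11.4236
Bracket: 2^11 = 2048 < 2747 <= 2^12 = 4096
So ceil(log2(2747)) = 12

bits = ceil(log2(2747)) = ceil(11.4236) = 12 bits


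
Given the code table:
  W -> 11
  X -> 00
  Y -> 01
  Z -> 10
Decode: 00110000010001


Decoding:
00 -> X
11 -> W
00 -> X
00 -> X
01 -> Y
00 -> X
01 -> Y


Result: XWXXYXY


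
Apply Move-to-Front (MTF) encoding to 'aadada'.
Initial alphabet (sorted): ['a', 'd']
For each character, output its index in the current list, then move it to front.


MTF encoding:
'a': index 0 in ['a', 'd'] -> ['a', 'd']
'a': index 0 in ['a', 'd'] -> ['a', 'd']
'd': index 1 in ['a', 'd'] -> ['d', 'a']
'a': index 1 in ['d', 'a'] -> ['a', 'd']
'd': index 1 in ['a', 'd'] -> ['d', 'a']
'a': index 1 in ['d', 'a'] -> ['a', 'd']


Output: [0, 0, 1, 1, 1, 1]


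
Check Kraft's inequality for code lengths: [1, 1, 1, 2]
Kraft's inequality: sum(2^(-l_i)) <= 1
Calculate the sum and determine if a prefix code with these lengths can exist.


Sum = 2^(-1) + 2^(-1) + 2^(-1) + 2^(-2)
    = 0.5 + 0.5 + 0.5 + 0.25
    = 7/4 = 1.75
Since 1.75 > 1, Kraft's inequality is NOT satisfied.
A prefix code with these lengths CANNOT exist.

Kraft sum = 1.75. Not satisfied.


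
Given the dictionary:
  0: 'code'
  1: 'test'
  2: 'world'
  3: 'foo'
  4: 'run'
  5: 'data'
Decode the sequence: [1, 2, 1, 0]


Look up each index in the dictionary:
  1 -> 'test'
  2 -> 'world'
  1 -> 'test'
  0 -> 'code'

Decoded: "test world test code"


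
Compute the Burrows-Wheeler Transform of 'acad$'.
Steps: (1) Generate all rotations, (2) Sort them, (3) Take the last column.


Rotations (sorted):
  0: $acad -> last char: d
  1: acad$ -> last char: $
  2: ad$ac -> last char: c
  3: cad$a -> last char: a
  4: d$aca -> last char: a


BWT = d$caa


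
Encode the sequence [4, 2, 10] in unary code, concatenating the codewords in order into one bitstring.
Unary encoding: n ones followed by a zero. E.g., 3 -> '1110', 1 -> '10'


Encode each number as n ones followed by a terminating 0:
  4 -> 11110 (5 bits)
  2 -> 110 (3 bits)
  10 -> 11111111110 (11 bits)
Total length = 5 + 3 + 11 = 19 bits.

Unary([4, 2, 10]) = 1111011011111111110 (19 bits)


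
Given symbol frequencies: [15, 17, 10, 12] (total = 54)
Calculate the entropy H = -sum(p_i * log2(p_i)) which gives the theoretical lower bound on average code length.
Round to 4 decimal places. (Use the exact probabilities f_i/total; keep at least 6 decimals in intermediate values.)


Per-symbol terms -p_i * log2(p_i) with p_i = f_i/54:
  p = 15/54 = 0.277778: log2(p) = -1.847997, -p*log2(p) = 0.513332
  p = 17/54 = 0.314815: log2(p) = -1.667425, -p*log2(p) = 0.524930
  p = 10/54 = 0.185185: log2(p) = -2.432959, -p*log2(p) = 0.450548
  p = 12/54 = 0.222222: log2(p) = -2.169925, -p*log2(p) = 0.482206
H = 0.513332 + 0.524930 + 0.450548 + 0.482206 = 1.971016

H = 1.971 bits/symbol


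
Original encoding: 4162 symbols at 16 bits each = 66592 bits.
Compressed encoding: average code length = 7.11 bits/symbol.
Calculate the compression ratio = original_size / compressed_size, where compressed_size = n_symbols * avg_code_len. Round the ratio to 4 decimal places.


original_size = n_symbols * orig_bits = 4162 * 16 = 66592 bits
compressed_size = n_symbols * avg_code_len = 4162 * 7.11 = 29591.82 bits
ratio = original_size / compressed_size = 66592 / 29591.82 = 2.2504

Compression ratio = 2.2504


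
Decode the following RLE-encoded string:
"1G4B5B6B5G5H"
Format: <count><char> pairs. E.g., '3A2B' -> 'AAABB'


Expanding each <count><char> pair:
  1G -> 'G'
  4B -> 'BBBB'
  5B -> 'BBBBB'
  6B -> 'BBBBBB'
  5G -> 'GGGGG'
  5H -> 'HHHHH'

Decoded = GBBBBBBBBBBBBBBBGGGGGHHHHH


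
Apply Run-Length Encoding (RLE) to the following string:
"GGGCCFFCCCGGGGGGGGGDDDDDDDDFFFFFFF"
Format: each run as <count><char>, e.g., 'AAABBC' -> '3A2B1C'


Scanning runs left to right:
  i=0: run of 'G' x 3 -> '3G'
  i=3: run of 'C' x 2 -> '2C'
  i=5: run of 'F' x 2 -> '2F'
  i=7: run of 'C' x 3 -> '3C'
  i=10: run of 'G' x 9 -> '9G'
  i=19: run of 'D' x 8 -> '8D'
  i=27: run of 'F' x 7 -> '7F'

RLE = 3G2C2F3C9G8D7F


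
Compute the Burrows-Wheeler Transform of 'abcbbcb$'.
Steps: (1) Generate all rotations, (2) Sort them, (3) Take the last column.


Rotations (sorted):
  0: $abcbbcb -> last char: b
  1: abcbbcb$ -> last char: $
  2: b$abcbbc -> last char: c
  3: bbcb$abc -> last char: c
  4: bcb$abcb -> last char: b
  5: bcbbcb$a -> last char: a
  6: cb$abcbb -> last char: b
  7: cbbcb$ab -> last char: b


BWT = b$ccbabb


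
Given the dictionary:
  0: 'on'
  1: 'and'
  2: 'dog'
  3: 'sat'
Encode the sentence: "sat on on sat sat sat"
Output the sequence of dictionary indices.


Look up each word in the dictionary:
  'sat' -> 3
  'on' -> 0
  'on' -> 0
  'sat' -> 3
  'sat' -> 3
  'sat' -> 3

Encoded: [3, 0, 0, 3, 3, 3]


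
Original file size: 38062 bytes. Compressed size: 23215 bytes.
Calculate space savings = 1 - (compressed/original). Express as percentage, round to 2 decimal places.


ratio = compressed/original = 23215/38062 = 0.609926
savings = 1 - ratio = 1 - 0.609926 = 0.390074
as a percentage: 0.390074 * 100 = 39.01%

Space savings = 1 - 23215/38062 = 39.01%


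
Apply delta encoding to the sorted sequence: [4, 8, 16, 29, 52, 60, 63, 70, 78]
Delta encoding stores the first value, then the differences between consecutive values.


First value: 4
Deltas:
  8 - 4 = 4
  16 - 8 = 8
  29 - 16 = 13
  52 - 29 = 23
  60 - 52 = 8
  63 - 60 = 3
  70 - 63 = 7
  78 - 70 = 8


Delta encoded: [4, 4, 8, 13, 23, 8, 3, 7, 8]


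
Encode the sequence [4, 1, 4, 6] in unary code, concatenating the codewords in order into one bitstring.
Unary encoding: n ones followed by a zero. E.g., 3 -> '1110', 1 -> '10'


Encode each number as n ones followed by a terminating 0:
  4 -> 11110 (5 bits)
  1 -> 10 (2 bits)
  4 -> 11110 (5 bits)
  6 -> 1111110 (7 bits)
Total length = 5 + 2 + 5 + 7 = 19 bits.

Unary([4, 1, 4, 6]) = 1111010111101111110 (19 bits)


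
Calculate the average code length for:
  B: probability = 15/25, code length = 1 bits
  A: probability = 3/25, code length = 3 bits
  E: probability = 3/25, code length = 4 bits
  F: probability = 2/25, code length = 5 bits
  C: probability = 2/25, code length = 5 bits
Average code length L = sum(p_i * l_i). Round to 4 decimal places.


Weighted contributions p_i * l_i:
  B: (15/25) * 1 = 15/25
  A: (3/25) * 3 = 9/25
  E: (3/25) * 4 = 12/25
  F: (2/25) * 5 = 10/25
  C: (2/25) * 5 = 10/25
Sum = (15 + 9 + 12 + 10 + 10)/25 = 56/25

L = 56/25 = 2.2400 bits/symbol


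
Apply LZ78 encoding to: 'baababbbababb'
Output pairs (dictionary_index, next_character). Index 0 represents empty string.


LZ78 encoding steps:
Dictionary: {0: ''}
Step 1: w='' (idx 0), next='b' -> output (0, 'b'), add 'b' as idx 1
Step 2: w='' (idx 0), next='a' -> output (0, 'a'), add 'a' as idx 2
Step 3: w='a' (idx 2), next='b' -> output (2, 'b'), add 'ab' as idx 3
Step 4: w='ab' (idx 3), next='b' -> output (3, 'b'), add 'abb' as idx 4
Step 5: w='b' (idx 1), next='a' -> output (1, 'a'), add 'ba' as idx 5
Step 6: w='ba' (idx 5), next='b' -> output (5, 'b'), add 'bab' as idx 6
Step 7: w='b' (idx 1), end of input -> output (1, '')


Encoded: [(0, 'b'), (0, 'a'), (2, 'b'), (3, 'b'), (1, 'a'), (5, 'b'), (1, '')]


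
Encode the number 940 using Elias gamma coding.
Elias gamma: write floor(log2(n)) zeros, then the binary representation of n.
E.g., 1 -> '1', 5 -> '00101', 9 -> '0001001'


num_bits = floor(log2(940)) + 1 = 10
leading_zeros = num_bits - 1 = 9
binary(940) = 1110101100

Elias gamma(940) = '000000000' + '1110101100' = 0000000001110101100 (19 bits)


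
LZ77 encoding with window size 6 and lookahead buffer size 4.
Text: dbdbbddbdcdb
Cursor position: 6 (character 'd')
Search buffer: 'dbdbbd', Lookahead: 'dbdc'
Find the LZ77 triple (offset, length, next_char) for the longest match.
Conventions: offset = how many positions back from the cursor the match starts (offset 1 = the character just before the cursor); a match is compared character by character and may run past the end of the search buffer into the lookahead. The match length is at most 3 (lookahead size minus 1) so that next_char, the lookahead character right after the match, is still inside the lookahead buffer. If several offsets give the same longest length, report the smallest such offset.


Try each offset into the search buffer:
  offset=1 (pos 5, char 'd'): match length 1
  offset=2 (pos 4, char 'b'): match length 0
  offset=3 (pos 3, char 'b'): match length 0
  offset=4 (pos 2, char 'd'): match length 2
  offset=5 (pos 1, char 'b'): match length 0
  offset=6 (pos 0, char 'd'): match length 3
Longest match has length 3 at offset 6.
next_char = character at position 6 + 3 = 9 -> 'c'

Best match: offset=6, length=3 (matching 'dbd' starting at position 0)
LZ77 triple: (6, 3, 'c')


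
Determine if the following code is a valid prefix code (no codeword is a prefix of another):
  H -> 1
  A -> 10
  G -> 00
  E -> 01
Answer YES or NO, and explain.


Checking each pair (does one codeword prefix another?):
  H='1' vs A='10': prefix -- VIOLATION

NO -- this is NOT a valid prefix code. H (1) is a prefix of A (10).


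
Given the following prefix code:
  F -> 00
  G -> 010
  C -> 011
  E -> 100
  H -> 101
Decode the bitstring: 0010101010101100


Decoding step by step:
Bits 00 -> F
Bits 101 -> H
Bits 010 -> G
Bits 101 -> H
Bits 011 -> C
Bits 00 -> F


Decoded message: FHGHCF


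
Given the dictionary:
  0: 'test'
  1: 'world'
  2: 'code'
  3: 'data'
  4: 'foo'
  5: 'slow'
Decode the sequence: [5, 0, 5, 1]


Look up each index in the dictionary:
  5 -> 'slow'
  0 -> 'test'
  5 -> 'slow'
  1 -> 'world'

Decoded: "slow test slow world"


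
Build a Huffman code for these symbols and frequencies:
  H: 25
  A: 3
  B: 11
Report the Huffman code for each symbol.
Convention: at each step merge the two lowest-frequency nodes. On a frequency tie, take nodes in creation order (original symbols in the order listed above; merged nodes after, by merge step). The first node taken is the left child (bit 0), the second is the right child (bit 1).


Huffman tree construction:
Step 1: Merge A(3) + B(11) = 14
Step 2: Merge (A+B)(14) + H(25) = 39
Read each symbol's code off the tree from the root (left child = 0, right child = 1).

Codes:
  H: 1 (length 1)
  A: 00 (length 2)
  B: 01 (length 2)
Average code length: 53/39 = 1.3590 bits/symbol


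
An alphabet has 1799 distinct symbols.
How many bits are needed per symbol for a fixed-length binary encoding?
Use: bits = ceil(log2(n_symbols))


log2(1799) = 10.813
Bracket: 2^10 = 1024 < 1799 <= 2^11 = 2048
So ceil(log2(1799)) = 11

bits = ceil(log2(1799)) = ceil(10.813) = 11 bits


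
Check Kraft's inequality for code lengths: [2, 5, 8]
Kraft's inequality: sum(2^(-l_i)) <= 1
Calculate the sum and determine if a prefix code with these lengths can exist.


Sum = 2^(-2) + 2^(-5) + 2^(-8)
    = 0.25 + 0.03125 + 0.00390625
    = 73/256 = 0.28515625
Since 0.28515625 <= 1, Kraft's inequality IS satisfied.
A prefix code with these lengths CAN exist.

Kraft sum = 0.28515625. Satisfied.


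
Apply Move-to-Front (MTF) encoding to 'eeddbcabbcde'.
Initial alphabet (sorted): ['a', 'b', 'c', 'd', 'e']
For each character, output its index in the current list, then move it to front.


MTF encoding:
'e': index 4 in ['a', 'b', 'c', 'd', 'e'] -> ['e', 'a', 'b', 'c', 'd']
'e': index 0 in ['e', 'a', 'b', 'c', 'd'] -> ['e', 'a', 'b', 'c', 'd']
'd': index 4 in ['e', 'a', 'b', 'c', 'd'] -> ['d', 'e', 'a', 'b', 'c']
'd': index 0 in ['d', 'e', 'a', 'b', 'c'] -> ['d', 'e', 'a', 'b', 'c']
'b': index 3 in ['d', 'e', 'a', 'b', 'c'] -> ['b', 'd', 'e', 'a', 'c']
'c': index 4 in ['b', 'd', 'e', 'a', 'c'] -> ['c', 'b', 'd', 'e', 'a']
'a': index 4 in ['c', 'b', 'd', 'e', 'a'] -> ['a', 'c', 'b', 'd', 'e']
'b': index 2 in ['a', 'c', 'b', 'd', 'e'] -> ['b', 'a', 'c', 'd', 'e']
'b': index 0 in ['b', 'a', 'c', 'd', 'e'] -> ['b', 'a', 'c', 'd', 'e']
'c': index 2 in ['b', 'a', 'c', 'd', 'e'] -> ['c', 'b', 'a', 'd', 'e']
'd': index 3 in ['c', 'b', 'a', 'd', 'e'] -> ['d', 'c', 'b', 'a', 'e']
'e': index 4 in ['d', 'c', 'b', 'a', 'e'] -> ['e', 'd', 'c', 'b', 'a']


Output: [4, 0, 4, 0, 3, 4, 4, 2, 0, 2, 3, 4]


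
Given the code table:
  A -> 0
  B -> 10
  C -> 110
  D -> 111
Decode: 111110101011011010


Decoding:
111 -> D
110 -> C
10 -> B
10 -> B
110 -> C
110 -> C
10 -> B


Result: DCBBCCB


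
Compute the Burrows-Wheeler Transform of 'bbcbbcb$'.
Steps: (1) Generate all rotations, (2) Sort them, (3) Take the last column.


Rotations (sorted):
  0: $bbcbbcb -> last char: b
  1: b$bbcbbc -> last char: c
  2: bbcb$bbc -> last char: c
  3: bbcbbcb$ -> last char: $
  4: bcb$bbcb -> last char: b
  5: bcbbcb$b -> last char: b
  6: cb$bbcbb -> last char: b
  7: cbbcb$bb -> last char: b


BWT = bcc$bbbb


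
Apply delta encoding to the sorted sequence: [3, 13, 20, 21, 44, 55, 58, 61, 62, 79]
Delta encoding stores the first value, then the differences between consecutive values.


First value: 3
Deltas:
  13 - 3 = 10
  20 - 13 = 7
  21 - 20 = 1
  44 - 21 = 23
  55 - 44 = 11
  58 - 55 = 3
  61 - 58 = 3
  62 - 61 = 1
  79 - 62 = 17


Delta encoded: [3, 10, 7, 1, 23, 11, 3, 3, 1, 17]


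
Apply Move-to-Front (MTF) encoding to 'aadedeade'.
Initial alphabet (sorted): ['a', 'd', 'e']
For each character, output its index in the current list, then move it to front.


MTF encoding:
'a': index 0 in ['a', 'd', 'e'] -> ['a', 'd', 'e']
'a': index 0 in ['a', 'd', 'e'] -> ['a', 'd', 'e']
'd': index 1 in ['a', 'd', 'e'] -> ['d', 'a', 'e']
'e': index 2 in ['d', 'a', 'e'] -> ['e', 'd', 'a']
'd': index 1 in ['e', 'd', 'a'] -> ['d', 'e', 'a']
'e': index 1 in ['d', 'e', 'a'] -> ['e', 'd', 'a']
'a': index 2 in ['e', 'd', 'a'] -> ['a', 'e', 'd']
'd': index 2 in ['a', 'e', 'd'] -> ['d', 'a', 'e']
'e': index 2 in ['d', 'a', 'e'] -> ['e', 'd', 'a']


Output: [0, 0, 1, 2, 1, 1, 2, 2, 2]


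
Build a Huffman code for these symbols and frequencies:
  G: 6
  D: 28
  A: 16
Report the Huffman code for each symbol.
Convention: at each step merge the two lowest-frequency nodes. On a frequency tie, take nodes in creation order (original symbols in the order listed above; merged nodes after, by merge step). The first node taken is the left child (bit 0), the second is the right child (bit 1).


Huffman tree construction:
Step 1: Merge G(6) + A(16) = 22
Step 2: Merge (G+A)(22) + D(28) = 50
Read each symbol's code off the tree from the root (left child = 0, right child = 1).

Codes:
  G: 00 (length 2)
  D: 1 (length 1)
  A: 01 (length 2)
Average code length: 72/50 = 1.4400 bits/symbol


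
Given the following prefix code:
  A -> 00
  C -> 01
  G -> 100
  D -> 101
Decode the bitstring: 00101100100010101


Decoding step by step:
Bits 00 -> A
Bits 101 -> D
Bits 100 -> G
Bits 100 -> G
Bits 01 -> C
Bits 01 -> C
Bits 01 -> C


Decoded message: ADGGCCC


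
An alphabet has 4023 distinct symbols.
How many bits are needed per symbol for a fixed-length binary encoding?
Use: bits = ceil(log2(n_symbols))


log2(4023) = 11.9741
Bracket: 2^11 = 2048 < 4023 <= 2^12 = 4096
So ceil(log2(4023)) = 12

bits = ceil(log2(4023)) = ceil(11.9741) = 12 bits


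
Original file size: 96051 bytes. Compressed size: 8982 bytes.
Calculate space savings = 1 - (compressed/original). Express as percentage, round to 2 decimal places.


ratio = compressed/original = 8982/96051 = 0.093513
savings = 1 - ratio = 1 - 0.093513 = 0.906487
as a percentage: 0.906487 * 100 = 90.65%

Space savings = 1 - 8982/96051 = 90.65%


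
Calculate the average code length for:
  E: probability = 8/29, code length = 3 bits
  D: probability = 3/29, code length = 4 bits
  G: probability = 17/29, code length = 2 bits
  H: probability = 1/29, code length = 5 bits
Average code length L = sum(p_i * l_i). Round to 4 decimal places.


Weighted contributions p_i * l_i:
  E: (8/29) * 3 = 24/29
  D: (3/29) * 4 = 12/29
  G: (17/29) * 2 = 34/29
  H: (1/29) * 5 = 5/29
Sum = (24 + 12 + 34 + 5)/29 = 75/29

L = 75/29 = 2.5862 bits/symbol


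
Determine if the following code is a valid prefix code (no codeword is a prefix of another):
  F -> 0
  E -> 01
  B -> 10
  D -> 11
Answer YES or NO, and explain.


Checking each pair (does one codeword prefix another?):
  F='0' vs E='01': prefix -- VIOLATION

NO -- this is NOT a valid prefix code. F (0) is a prefix of E (01).


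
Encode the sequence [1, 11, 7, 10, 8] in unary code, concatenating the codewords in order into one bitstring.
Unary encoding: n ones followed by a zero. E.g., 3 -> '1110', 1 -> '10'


Encode each number as n ones followed by a terminating 0:
  1 -> 10 (2 bits)
  11 -> 111111111110 (12 bits)
  7 -> 11111110 (8 bits)
  10 -> 11111111110 (11 bits)
  8 -> 111111110 (9 bits)
Total length = 2 + 12 + 8 + 11 + 9 = 42 bits.

Unary([1, 11, 7, 10, 8]) = 101111111111101111111011111111110111111110 (42 bits)


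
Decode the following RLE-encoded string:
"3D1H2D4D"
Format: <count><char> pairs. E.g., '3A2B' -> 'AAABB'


Expanding each <count><char> pair:
  3D -> 'DDD'
  1H -> 'H'
  2D -> 'DD'
  4D -> 'DDDD'

Decoded = DDDHDDDDDD


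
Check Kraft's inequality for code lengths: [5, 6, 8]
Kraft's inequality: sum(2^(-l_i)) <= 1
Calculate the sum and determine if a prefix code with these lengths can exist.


Sum = 2^(-5) + 2^(-6) + 2^(-8)
    = 0.03125 + 0.015625 + 0.00390625
    = 13/256 = 0.05078125
Since 0.05078125 <= 1, Kraft's inequality IS satisfied.
A prefix code with these lengths CAN exist.

Kraft sum = 0.05078125. Satisfied.


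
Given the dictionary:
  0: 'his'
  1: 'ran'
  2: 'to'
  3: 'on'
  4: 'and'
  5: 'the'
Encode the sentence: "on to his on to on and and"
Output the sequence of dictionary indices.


Look up each word in the dictionary:
  'on' -> 3
  'to' -> 2
  'his' -> 0
  'on' -> 3
  'to' -> 2
  'on' -> 3
  'and' -> 4
  'and' -> 4

Encoded: [3, 2, 0, 3, 2, 3, 4, 4]


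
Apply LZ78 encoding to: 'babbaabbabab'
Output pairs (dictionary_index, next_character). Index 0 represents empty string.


LZ78 encoding steps:
Dictionary: {0: ''}
Step 1: w='' (idx 0), next='b' -> output (0, 'b'), add 'b' as idx 1
Step 2: w='' (idx 0), next='a' -> output (0, 'a'), add 'a' as idx 2
Step 3: w='b' (idx 1), next='b' -> output (1, 'b'), add 'bb' as idx 3
Step 4: w='a' (idx 2), next='a' -> output (2, 'a'), add 'aa' as idx 4
Step 5: w='bb' (idx 3), next='a' -> output (3, 'a'), add 'bba' as idx 5
Step 6: w='b' (idx 1), next='a' -> output (1, 'a'), add 'ba' as idx 6
Step 7: w='b' (idx 1), end of input -> output (1, '')


Encoded: [(0, 'b'), (0, 'a'), (1, 'b'), (2, 'a'), (3, 'a'), (1, 'a'), (1, '')]


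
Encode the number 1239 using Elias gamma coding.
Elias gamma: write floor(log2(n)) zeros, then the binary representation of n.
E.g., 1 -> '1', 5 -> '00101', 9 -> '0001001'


num_bits = floor(log2(1239)) + 1 = 11
leading_zeros = num_bits - 1 = 10
binary(1239) = 10011010111

Elias gamma(1239) = '0000000000' + '10011010111' = 000000000010011010111 (21 bits)


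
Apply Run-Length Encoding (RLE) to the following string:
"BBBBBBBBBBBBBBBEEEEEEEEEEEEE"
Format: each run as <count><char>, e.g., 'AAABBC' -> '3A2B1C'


Scanning runs left to right:
  i=0: run of 'B' x 15 -> '15B'
  i=15: run of 'E' x 13 -> '13E'

RLE = 15B13E


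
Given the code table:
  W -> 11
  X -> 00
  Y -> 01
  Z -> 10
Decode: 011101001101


Decoding:
01 -> Y
11 -> W
01 -> Y
00 -> X
11 -> W
01 -> Y


Result: YWYXWY


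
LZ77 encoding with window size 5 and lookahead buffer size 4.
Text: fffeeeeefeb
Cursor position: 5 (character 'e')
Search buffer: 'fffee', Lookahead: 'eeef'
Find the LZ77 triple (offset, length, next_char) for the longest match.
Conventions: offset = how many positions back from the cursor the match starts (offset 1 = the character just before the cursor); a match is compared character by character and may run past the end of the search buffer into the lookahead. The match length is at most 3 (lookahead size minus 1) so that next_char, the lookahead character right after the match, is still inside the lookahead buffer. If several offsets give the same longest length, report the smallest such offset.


Try each offset into the search buffer:
  offset=1 (pos 4, char 'e'): match length 3
  offset=2 (pos 3, char 'e'): match length 3
  offset=3 (pos 2, char 'f'): match length 0
  offset=4 (pos 1, char 'f'): match length 0
  offset=5 (pos 0, char 'f'): match length 0
Longest match has length 3, found at offsets 1, 2; take the smallest, offset 1.
next_char = character at position 5 + 3 = 8 -> 'f'

Best match: offset=1, length=3 (matching 'eee' starting at position 4)
LZ77 triple: (1, 3, 'f')


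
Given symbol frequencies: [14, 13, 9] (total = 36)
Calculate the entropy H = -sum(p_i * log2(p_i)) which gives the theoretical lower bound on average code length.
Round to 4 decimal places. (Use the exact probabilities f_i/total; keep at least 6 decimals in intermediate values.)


Per-symbol terms -p_i * log2(p_i) with p_i = f_i/36:
  p = 14/36 = 0.388889: log2(p) = -1.362570, -p*log2(p) = 0.529888
  p = 13/36 = 0.361111: log2(p) = -1.469485, -p*log2(p) = 0.530647
  p = 9/36 = 0.250000: log2(p) = -2.000000, -p*log2(p) = 0.500000
H = 0.529888 + 0.530647 + 0.500000 = 1.560535

H = 1.5605 bits/symbol


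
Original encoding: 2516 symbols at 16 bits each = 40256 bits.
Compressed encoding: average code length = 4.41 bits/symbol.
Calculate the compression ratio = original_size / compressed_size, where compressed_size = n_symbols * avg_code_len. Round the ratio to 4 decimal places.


original_size = n_symbols * orig_bits = 2516 * 16 = 40256 bits
compressed_size = n_symbols * avg_code_len = 2516 * 4.41 = 11095.56 bits
ratio = original_size / compressed_size = 40256 / 11095.56 = 3.6281

Compression ratio = 3.6281


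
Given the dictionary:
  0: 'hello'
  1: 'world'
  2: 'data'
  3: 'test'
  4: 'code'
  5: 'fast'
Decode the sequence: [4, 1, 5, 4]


Look up each index in the dictionary:
  4 -> 'code'
  1 -> 'world'
  5 -> 'fast'
  4 -> 'code'

Decoded: "code world fast code"


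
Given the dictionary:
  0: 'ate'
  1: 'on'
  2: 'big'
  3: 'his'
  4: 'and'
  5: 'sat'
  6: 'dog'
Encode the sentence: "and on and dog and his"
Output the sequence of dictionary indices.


Look up each word in the dictionary:
  'and' -> 4
  'on' -> 1
  'and' -> 4
  'dog' -> 6
  'and' -> 4
  'his' -> 3

Encoded: [4, 1, 4, 6, 4, 3]


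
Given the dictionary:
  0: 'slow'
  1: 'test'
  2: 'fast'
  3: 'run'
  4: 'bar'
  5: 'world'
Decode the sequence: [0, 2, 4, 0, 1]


Look up each index in the dictionary:
  0 -> 'slow'
  2 -> 'fast'
  4 -> 'bar'
  0 -> 'slow'
  1 -> 'test'

Decoded: "slow fast bar slow test"


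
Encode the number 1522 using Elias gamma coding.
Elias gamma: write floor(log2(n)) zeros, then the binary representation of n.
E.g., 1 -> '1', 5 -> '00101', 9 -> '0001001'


num_bits = floor(log2(1522)) + 1 = 11
leading_zeros = num_bits - 1 = 10
binary(1522) = 10111110010

Elias gamma(1522) = '0000000000' + '10111110010' = 000000000010111110010 (21 bits)


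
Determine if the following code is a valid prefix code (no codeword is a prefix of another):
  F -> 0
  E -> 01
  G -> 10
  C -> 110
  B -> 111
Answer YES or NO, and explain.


Checking each pair (does one codeword prefix another?):
  F='0' vs E='01': prefix -- VIOLATION

NO -- this is NOT a valid prefix code. F (0) is a prefix of E (01).


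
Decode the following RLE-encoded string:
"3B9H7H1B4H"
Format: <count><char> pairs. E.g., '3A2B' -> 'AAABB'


Expanding each <count><char> pair:
  3B -> 'BBB'
  9H -> 'HHHHHHHHH'
  7H -> 'HHHHHHH'
  1B -> 'B'
  4H -> 'HHHH'

Decoded = BBBHHHHHHHHHHHHHHHHBHHHH


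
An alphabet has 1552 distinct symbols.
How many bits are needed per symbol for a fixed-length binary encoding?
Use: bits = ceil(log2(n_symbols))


log2(1552) = 10.5999
Bracket: 2^10 = 1024 < 1552 <= 2^11 = 2048
So ceil(log2(1552)) = 11

bits = ceil(log2(1552)) = ceil(10.5999) = 11 bits


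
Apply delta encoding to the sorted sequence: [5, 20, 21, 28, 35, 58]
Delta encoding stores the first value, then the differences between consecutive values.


First value: 5
Deltas:
  20 - 5 = 15
  21 - 20 = 1
  28 - 21 = 7
  35 - 28 = 7
  58 - 35 = 23


Delta encoded: [5, 15, 1, 7, 7, 23]


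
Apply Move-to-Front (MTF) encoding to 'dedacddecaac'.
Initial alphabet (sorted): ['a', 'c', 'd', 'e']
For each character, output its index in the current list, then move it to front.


MTF encoding:
'd': index 2 in ['a', 'c', 'd', 'e'] -> ['d', 'a', 'c', 'e']
'e': index 3 in ['d', 'a', 'c', 'e'] -> ['e', 'd', 'a', 'c']
'd': index 1 in ['e', 'd', 'a', 'c'] -> ['d', 'e', 'a', 'c']
'a': index 2 in ['d', 'e', 'a', 'c'] -> ['a', 'd', 'e', 'c']
'c': index 3 in ['a', 'd', 'e', 'c'] -> ['c', 'a', 'd', 'e']
'd': index 2 in ['c', 'a', 'd', 'e'] -> ['d', 'c', 'a', 'e']
'd': index 0 in ['d', 'c', 'a', 'e'] -> ['d', 'c', 'a', 'e']
'e': index 3 in ['d', 'c', 'a', 'e'] -> ['e', 'd', 'c', 'a']
'c': index 2 in ['e', 'd', 'c', 'a'] -> ['c', 'e', 'd', 'a']
'a': index 3 in ['c', 'e', 'd', 'a'] -> ['a', 'c', 'e', 'd']
'a': index 0 in ['a', 'c', 'e', 'd'] -> ['a', 'c', 'e', 'd']
'c': index 1 in ['a', 'c', 'e', 'd'] -> ['c', 'a', 'e', 'd']


Output: [2, 3, 1, 2, 3, 2, 0, 3, 2, 3, 0, 1]


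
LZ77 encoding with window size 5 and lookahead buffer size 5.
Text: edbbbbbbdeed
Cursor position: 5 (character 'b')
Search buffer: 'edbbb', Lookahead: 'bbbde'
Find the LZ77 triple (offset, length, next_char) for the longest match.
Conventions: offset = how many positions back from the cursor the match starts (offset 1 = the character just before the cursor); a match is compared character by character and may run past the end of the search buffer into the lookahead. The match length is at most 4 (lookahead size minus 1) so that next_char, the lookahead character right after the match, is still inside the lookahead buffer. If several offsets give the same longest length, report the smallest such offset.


Try each offset into the search buffer:
  offset=1 (pos 4, char 'b'): match length 3
  offset=2 (pos 3, char 'b'): match length 3
  offset=3 (pos 2, char 'b'): match length 3
  offset=4 (pos 1, char 'd'): match length 0
  offset=5 (pos 0, char 'e'): match length 0
Longest match has length 3, found at offsets 1, 2, 3; take the smallest, offset 1.
next_char = character at position 5 + 3 = 8 -> 'd'

Best match: offset=1, length=3 (matching 'bbb' starting at position 4)
LZ77 triple: (1, 3, 'd')
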